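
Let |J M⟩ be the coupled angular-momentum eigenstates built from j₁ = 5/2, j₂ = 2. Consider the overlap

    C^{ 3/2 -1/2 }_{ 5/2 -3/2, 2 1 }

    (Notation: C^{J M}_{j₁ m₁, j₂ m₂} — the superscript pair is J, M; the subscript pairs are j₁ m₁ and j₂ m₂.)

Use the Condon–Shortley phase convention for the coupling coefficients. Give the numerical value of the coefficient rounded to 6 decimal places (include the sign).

j₁+j₂−J=3  J+j₁−j₂=2  J−j₁+j₂=1  j₁+j₂+J+1=7
(j₁±m₁, j₂±m₂, J±M) = (1,4,3,1,1,2)
P² = 96/35
sum k=2..3:
  [2] +1/4 = 1/4
  [3] −1/6 = -1/6
S = 1/12
C² = P²·S² = 2/105 ; C = +0.138013

+0.138013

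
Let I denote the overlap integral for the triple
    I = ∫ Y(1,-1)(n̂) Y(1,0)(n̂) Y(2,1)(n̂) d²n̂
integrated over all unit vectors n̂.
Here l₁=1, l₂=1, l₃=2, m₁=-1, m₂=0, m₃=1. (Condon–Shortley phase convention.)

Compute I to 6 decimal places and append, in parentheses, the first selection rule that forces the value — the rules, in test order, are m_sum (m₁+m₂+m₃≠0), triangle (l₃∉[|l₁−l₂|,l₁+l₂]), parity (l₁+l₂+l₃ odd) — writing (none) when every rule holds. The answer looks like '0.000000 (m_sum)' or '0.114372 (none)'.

Rules hold: Σm=0, L=4 even, 0≤2≤2.
N = 3·3·5 = 45
Δ = 0!·2!·2!/5! = 1/30
Racah Σ t=0..0: t=0:+1/1 = 1/1
⇒ 3j(1 1 2; 0 0 0)² = 2/15, sgn +1
Racah Σ t=0..0: t=0:+1/2 = 1/2
⇒ 3j(1 1 2; -1 0 1)² = 1/10, sgn -1
4πI² = N·(3j₀)²·(3jₘ)² = 3/5
I = -1·√(0.6/4π) = -0.21850969
No selection rule forces the value: the integral is nonzero (none).

-0.218510 (none)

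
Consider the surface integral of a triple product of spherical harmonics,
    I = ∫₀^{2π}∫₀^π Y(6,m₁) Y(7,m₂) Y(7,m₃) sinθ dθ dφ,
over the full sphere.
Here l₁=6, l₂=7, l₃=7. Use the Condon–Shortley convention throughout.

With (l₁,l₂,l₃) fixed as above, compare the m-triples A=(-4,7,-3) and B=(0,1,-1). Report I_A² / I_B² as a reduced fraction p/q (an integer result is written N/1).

2574/625

Shared (l₁,l₂,l₃)=(6,7,7): N and (l;000)² cancel in I_A²/I_B².
A: Δ = 6!·6!·8!/21! = 1/2444321880; Racah Σ t=6..6: t=6:+1/1393459200 = 1/1393459200; ⇒ 3j(6 7 7; -4 7 -3)² = 15/1292, sgn +1
B: Δ = 6!·6!·8!/21! = 1/2444321880; Racah Σ t=0..6: t=0:+1/20901888000 t=1:−1/72576000 t=2:+1/3317760 t=3:−1/933120 t=4:+1/1327104 t=5:−1/10368000 t=6:+1/746496000 = -1/7962624; ⇒ 3j(6 7 7; 0 1 -1)² = 3125/1108536, sgn -1
I_A²/I_B² = (15/1292)/(3125/1108536) = 2574/625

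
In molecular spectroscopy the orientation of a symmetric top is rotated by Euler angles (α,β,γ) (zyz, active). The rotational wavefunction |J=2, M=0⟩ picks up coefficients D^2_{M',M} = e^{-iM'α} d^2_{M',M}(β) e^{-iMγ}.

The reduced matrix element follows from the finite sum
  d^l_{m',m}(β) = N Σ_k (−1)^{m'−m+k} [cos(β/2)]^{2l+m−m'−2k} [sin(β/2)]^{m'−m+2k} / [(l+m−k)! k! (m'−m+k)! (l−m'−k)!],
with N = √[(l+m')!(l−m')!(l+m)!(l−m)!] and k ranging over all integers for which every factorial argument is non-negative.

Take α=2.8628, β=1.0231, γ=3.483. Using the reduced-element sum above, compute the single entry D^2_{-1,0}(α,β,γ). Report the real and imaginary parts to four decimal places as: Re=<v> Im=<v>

Re=-0.5234 Im=0.1498

D^2_{-1,0}(2.8628,1.0231,3.4830) = e^{-i·-1·2.8628}·d^2_{-1,0}(1.0231)·e^{-i·0·3.4830}. Compute d first:
c=cos(1.023100/2)=0.871987, s=sin(1.023100/2)=0.489529; N=√[1·6·2·2]=4.898979
k∈{1,2} keeps every argument non-negative
  k=1: (−1)^0·4.8990/(2)·0.8720^3·0.4895^1 = +0.795031
  k=2: (−1)^1·4.8990/(2)·0.8720^1·0.4895^3 = -0.250566
d^2_{-1,0}(1.0231) = +0.795031 -0.250566 = +0.544465
D = (-0.961388+0.275195i)·(+0.544465)·(+1.000000+0.000000i) = -0.523443+0.149834i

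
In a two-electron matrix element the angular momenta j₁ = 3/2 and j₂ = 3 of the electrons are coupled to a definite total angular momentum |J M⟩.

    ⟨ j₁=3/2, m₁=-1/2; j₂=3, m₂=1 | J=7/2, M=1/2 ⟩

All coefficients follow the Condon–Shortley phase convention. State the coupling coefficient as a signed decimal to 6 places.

triangle: 1!*2!*5!/9! = 240/362880
(j±m)!: 1!*2!*4!*2!*4!*3! = 13824
prefactor² = (2J+1)*Δ*N² = 512/7
  k=0: +1/(0!*1!*2!*4!*0!*1!) = 1/48
  k=1: −1/(1!*0!*1!*3!*1!*2!) = -1/12
Σ = -1/16  ⇒  CG² = 512/7*(-1/16)² = 2/7
CG = −√(2/7) = -0.534522

−√(2/7) = -0.534522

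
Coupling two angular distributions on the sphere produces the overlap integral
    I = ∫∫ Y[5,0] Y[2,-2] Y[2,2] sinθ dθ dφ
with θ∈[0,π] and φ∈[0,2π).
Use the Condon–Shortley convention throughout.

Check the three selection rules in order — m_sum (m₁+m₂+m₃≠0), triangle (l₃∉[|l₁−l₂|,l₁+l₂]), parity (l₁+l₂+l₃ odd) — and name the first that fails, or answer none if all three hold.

triangle

Σmᵢ = 0  ✓
l₃∈[|l₁−l₂|,l₁+l₂]=[3,7] required, l₃=2 fails  ✗
Σlᵢ = 9 ⇒ odd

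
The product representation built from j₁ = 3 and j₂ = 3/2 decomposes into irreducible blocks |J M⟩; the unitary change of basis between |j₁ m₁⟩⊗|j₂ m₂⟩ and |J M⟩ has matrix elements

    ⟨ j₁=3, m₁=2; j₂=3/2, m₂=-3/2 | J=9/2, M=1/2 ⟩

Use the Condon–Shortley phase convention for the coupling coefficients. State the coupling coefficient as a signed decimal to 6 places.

√[10·0!6!3!/10! · 5!1!0!3!5!4!] = √(172800/7)
  +(−1)^0/∏(0,0,1,0,5,3)! = 1/720  (running 1/720)
⟨..|..⟩ = √(172800/7)·(1/720) = +0.218218

+√(1/21) = +0.218218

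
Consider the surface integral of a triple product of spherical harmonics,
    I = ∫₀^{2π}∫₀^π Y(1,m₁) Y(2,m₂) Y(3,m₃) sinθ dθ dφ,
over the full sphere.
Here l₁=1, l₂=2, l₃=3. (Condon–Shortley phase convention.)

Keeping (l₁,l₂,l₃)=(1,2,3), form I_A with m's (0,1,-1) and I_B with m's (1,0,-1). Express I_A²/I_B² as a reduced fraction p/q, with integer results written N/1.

4/3

l's match ⇒ only the (l;m) 3-j factors differ between A and B.
A: triangle coeff Δ(1,2,3) = 1/105; Σ_t [0,0]: t=0:+1/6 = 1/6; (3j)²=8/105 [(1 2 3; 0 1 -1)], sign=+1
B: triangle coeff Δ(1,2,3) = 1/105; Σ_t [0,0]: t=0:+1/8 = 1/8; (3j)²=2/35 [(1 2 3; 1 0 -1)], sign=+1
I_A²/I_B² = (8/105)/(2/35) = 4/3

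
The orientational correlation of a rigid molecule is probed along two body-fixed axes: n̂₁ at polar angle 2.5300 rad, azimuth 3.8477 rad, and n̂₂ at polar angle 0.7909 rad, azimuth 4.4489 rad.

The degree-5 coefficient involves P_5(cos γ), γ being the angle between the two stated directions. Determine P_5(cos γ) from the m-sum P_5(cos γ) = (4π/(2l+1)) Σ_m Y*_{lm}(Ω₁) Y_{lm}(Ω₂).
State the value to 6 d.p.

Expand P_5 via completeness: Σ_{m} conj(Y_{5,m}) at Ω₁ times Y_{5,m} at Ω₂ —
  m=-5: Y*=(0.026800, 0.010983)  Y=(-0.081632, 0.021136)  product (-0.002420, -0.000330)
  m=-4: Y*=(0.124089, -0.040732)  Y=(0.130321, 0.229288)  product (0.025511, 0.023144)
  m=-3: Y*=(0.171569, -0.281396)  Y=(0.304891, -0.301816)  product (-0.032620, -0.137577)
  m=-2: Y*=(-0.073032, -0.456664)  Y=(-0.251761, -0.146491)  product (-0.048510, 0.125669)
  m=-1: Y*=(-0.147134, -0.125474)  Y=(0.046728, -0.173220)  product (-0.028610, 0.019623)
  m=+0: Y*=(0.346101, -0.000000)  Y=(-0.346197, 0.000000)  product (-0.119819, 0.000000)
  m=+1: Y*=(0.147134, -0.125474)  Y=(-0.046728, -0.173220)  product (-0.028610, -0.019623)
  m=+2: Y*=(-0.073032, 0.456664)  Y=(-0.251761, 0.146491)  product (-0.048510, -0.125669)
  m=+3: Y*=(-0.171569, -0.281396)  Y=(-0.304891, -0.301816)  product (-0.032620, 0.137577)
  m=+4: Y*=(0.124089, 0.040732)  Y=(0.130321, -0.229288)  product (0.025511, -0.023144)
  m=+5: Y*=(-0.026800, 0.010983)  Y=(0.081632, 0.021136)  product (-0.002420, 0.000330)
Accumulated sum (-0.293118, 0.000000); after 4π/(2l+1) scaling, (-0.334857, 0.000000) ⇒ P_5 = -0.334857

-0.334857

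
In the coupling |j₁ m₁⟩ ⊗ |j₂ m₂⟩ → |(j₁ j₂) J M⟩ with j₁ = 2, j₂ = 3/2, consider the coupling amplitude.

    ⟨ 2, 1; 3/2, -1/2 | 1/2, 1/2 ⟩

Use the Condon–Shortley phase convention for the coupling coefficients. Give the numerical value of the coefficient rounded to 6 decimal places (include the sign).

−√(3/10) = -0.547723

triangle: 3!·1!·0!/5! = 6/120
(j±m)!: 3!·1!·1!·2!·1!·0! = 12
prefactor² = (2J+1)·Δ·N² = 6/5
  k=1: −1/(1!·2!·0!·0!·1!·0!) = -1/2
Σ = -1/2  ⇒  CG² = 6/5·(-1/2)² = 3/10
CG = −√(3/10) = -0.547723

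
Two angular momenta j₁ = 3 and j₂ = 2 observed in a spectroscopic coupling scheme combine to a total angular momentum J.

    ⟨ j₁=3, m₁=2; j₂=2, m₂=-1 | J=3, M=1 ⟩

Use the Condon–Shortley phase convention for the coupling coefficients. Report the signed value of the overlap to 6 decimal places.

+0.500000  (= +√(1/4))

j₁+j₂−J=2  J+j₁−j₂=4  J−j₁+j₂=2  j₁+j₂+J+1=9
(j₁±m₁, j₂±m₂, J±M) = (5,1,1,3,4,2)
P² = 64
sum k=0..1:
  [0] +1/12 = 1/12
  [1] −1/48 = -1/48
S = 1/16
C² = P²·S² = 1/4 ; C = +0.500000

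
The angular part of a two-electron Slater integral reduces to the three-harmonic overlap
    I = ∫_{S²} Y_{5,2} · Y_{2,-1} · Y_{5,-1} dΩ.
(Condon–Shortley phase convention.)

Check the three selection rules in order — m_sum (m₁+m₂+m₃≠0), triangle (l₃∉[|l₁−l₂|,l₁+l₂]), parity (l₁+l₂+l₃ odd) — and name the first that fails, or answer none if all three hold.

Σmᵢ = 0  ✓
l₃∈[|l₁−l₂|,l₁+l₂]=[3,7], have l₃=5  ✓
Σlᵢ = 12 ⇒ even  ✓

none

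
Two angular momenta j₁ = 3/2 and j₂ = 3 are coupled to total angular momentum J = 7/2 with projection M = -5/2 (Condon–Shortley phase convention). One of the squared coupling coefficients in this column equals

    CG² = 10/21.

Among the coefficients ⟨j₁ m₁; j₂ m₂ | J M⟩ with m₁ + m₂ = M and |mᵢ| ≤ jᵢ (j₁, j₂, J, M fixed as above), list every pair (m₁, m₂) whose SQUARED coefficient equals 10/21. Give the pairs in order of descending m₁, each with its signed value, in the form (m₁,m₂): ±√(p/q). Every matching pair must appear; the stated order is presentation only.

(-3/2,-1): −√(10/21)

Admissible pairs with m₁+m₂ = M = -5/2: (-3/2,-1), (-1/2,-2), (1/2,-3)
  (m₁,m₂)=(1/2,-3): CG² = 8/21, CG = +√(8/21)
  (m₁,m₂)=(-1/2,-2): CG² = 1/7, CG = +√(1/7)
  (m₁,m₂)=(-3/2,-1): CG² = 10/21, CG = −√(10/21)   ← matches the target
Pairs with CG² = 10/21: (-3/2,-1): −√(10/21)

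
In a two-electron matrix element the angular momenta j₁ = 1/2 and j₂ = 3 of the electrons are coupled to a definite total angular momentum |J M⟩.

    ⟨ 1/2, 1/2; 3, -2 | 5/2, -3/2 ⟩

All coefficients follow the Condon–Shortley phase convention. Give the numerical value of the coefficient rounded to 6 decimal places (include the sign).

j₁+j₂−J=1  J+j₁−j₂=0  J−j₁+j₂=5  j₁+j₂+J+1=7
(j₁±m₁, j₂±m₂, J±M) = (1,0,1,5,1,4)
P² = 2880/7
sum k=0..0:
  [0] +1/24 = 1/24
S = 1/24
C² = P²·S² = 5/7 ; C = +0.845154

+0.845154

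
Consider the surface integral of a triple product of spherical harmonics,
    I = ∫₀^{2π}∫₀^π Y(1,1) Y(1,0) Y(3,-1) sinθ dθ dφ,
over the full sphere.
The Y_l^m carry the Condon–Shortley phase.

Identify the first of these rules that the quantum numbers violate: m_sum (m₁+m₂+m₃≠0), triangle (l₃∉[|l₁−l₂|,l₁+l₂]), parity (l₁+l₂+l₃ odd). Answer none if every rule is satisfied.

triangle

m₁+m₂+m₃ = 1 + 0 − 1 = 0  ✓
triangle: need |l₁−l₂| ≤ l₃ ≤ l₁+l₂ = [0,2]; l₃=3 is outside  ✗
parity: l₁+l₂+l₃ = 5 is odd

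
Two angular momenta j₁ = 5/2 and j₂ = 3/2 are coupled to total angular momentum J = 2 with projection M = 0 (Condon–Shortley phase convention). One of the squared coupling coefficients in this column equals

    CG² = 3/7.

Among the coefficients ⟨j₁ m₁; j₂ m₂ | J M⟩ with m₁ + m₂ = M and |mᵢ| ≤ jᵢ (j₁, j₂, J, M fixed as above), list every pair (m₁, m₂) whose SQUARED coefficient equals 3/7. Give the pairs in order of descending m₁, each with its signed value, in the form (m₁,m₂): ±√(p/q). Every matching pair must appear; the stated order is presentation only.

Admissible pairs with m₁+m₂ = M = 0: (-3/2,3/2), (-1/2,1/2), (1/2,-1/2), (3/2,-3/2)
  (m₁,m₂)=(3/2,-3/2): CG² = 3/7, CG = +√(3/7)   ← matches the target
  (m₁,m₂)=(1/2,-1/2): CG² = 1/14, CG = −√(1/14)
  (m₁,m₂)=(-1/2,1/2): CG² = 1/14, CG = −√(1/14)
  (m₁,m₂)=(-3/2,3/2): CG² = 3/7, CG = +√(3/7)   ← matches the target
Pairs with CG² = 3/7: (3/2,-3/2): +√(3/7); (-3/2,3/2): +√(3/7)

(3/2,-3/2): +√(3/7); (-3/2,3/2): +√(3/7)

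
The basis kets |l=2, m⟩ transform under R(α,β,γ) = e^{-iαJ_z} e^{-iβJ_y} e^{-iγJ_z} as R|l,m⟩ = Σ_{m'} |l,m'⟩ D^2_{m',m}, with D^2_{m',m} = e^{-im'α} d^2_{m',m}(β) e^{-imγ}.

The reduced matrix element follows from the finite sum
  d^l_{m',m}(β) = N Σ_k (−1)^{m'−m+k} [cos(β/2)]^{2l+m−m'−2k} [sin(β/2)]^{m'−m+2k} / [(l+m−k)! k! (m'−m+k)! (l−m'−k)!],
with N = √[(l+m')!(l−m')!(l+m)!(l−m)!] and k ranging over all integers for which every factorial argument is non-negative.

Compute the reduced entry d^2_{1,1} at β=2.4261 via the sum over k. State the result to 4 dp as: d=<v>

d=-0.3077

d^2_{1,1}(β=2.4261) via the finite sum:
c=cos(2.426100/2)=0.350164, s=sin(2.426100/2)=0.936688; N=√[6·1·6·1]=6.000000
k: max(0,(1)−(1))=0 … min(2+(1),2−(1))=1
  k=0: (−1)^0·6.0000/(6)·0.3502^4·0.9367^0 = +0.015034
  k=1: (−1)^1·6.0000/(2)·0.3502^2·0.9367^2 = -0.322742
d^2_{1,1}(2.4261) = +0.015034 -0.322742 = -0.307707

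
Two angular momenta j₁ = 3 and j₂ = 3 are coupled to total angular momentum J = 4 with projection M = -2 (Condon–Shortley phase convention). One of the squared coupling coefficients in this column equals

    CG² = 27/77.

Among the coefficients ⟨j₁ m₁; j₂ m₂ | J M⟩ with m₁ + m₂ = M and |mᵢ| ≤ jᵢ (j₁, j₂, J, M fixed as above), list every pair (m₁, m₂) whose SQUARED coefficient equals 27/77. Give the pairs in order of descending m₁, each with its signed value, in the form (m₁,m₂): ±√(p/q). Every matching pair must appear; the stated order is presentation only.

(1,-3): +√(27/77); (-3,1): +√(27/77)

Admissible pairs with m₁+m₂ = M = -2: (-3,1), (-2,0), (-1,-1), (0,-2), (1,-3)
  (m₁,m₂)=(1,-3): CG² = 27/77, CG = +√(27/77)   ← matches the target
  (m₁,m₂)=(0,-2): CG² = 3/154, CG = +√(3/154)
  (m₁,m₂)=(-1,-1): CG² = 20/77, CG = −√(20/77)
  (m₁,m₂)=(-2,0): CG² = 3/154, CG = +√(3/154)
  (m₁,m₂)=(-3,1): CG² = 27/77, CG = +√(27/77)   ← matches the target
Pairs with CG² = 27/77: (1,-3): +√(27/77); (-3,1): +√(27/77)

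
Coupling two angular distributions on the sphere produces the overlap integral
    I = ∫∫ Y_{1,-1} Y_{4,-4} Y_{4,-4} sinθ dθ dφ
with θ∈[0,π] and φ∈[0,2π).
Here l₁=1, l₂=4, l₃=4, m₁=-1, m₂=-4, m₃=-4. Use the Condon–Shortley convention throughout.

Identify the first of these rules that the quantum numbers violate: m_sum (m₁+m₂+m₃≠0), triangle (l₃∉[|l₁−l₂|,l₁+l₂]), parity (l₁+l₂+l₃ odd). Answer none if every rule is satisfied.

m_sum

Σmᵢ = -9  ✗
l₃∈[|l₁−l₂|,l₁+l₂]=[3,5], have l₃=4
Σlᵢ = 9 ⇒ odd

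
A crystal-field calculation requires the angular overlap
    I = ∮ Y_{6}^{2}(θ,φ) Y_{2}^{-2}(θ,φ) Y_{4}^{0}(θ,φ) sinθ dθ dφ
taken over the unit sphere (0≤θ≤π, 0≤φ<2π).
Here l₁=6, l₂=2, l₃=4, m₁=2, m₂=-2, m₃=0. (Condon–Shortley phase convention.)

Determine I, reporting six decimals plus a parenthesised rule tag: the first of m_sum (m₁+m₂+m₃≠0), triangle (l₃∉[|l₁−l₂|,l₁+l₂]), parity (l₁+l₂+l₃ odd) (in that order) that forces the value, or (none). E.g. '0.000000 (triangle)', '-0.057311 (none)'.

0.133065 (none)

Checks pass: Σm=0; 12 even; l₃=4∈[4,8].
(2·6+1)(2·2+1)(2·4+1) = 585
Δ: 4! 8! 0! / 13! → 1/6435
sum: t=2:+1/2304 = 1/2304
3j²(6 2 4; 0 0 0) = Δ·Π!·Σ² = 5/143  (sign +1)
sum: t=0:+1/13824 = 1/13824
3j²(6 2 4; 2 -2 0) = Δ·Π!·Σ² = 14/1287  (sign +1)
combine: 4πI² = 585·5/143·14/1287 = 350/1573
take √, sign +1: I = 0.13306527
No selection rule forces the value: the integral is nonzero (none).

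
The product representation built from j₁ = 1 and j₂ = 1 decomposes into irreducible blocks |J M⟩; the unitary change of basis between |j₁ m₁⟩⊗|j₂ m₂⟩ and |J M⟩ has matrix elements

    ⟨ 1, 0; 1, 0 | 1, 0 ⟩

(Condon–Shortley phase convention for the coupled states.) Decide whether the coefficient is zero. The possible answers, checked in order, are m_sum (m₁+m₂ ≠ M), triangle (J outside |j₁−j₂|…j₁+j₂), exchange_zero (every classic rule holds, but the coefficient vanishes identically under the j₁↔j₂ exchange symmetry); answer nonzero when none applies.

m-sum: m₁+m₂ = 0+0 = 0, M = 0  ✓
triangle: |j₁−j₂| = 0 ≤ J = 1 ≤ j₁+j₂ = 2  ✓
exchange: j₁=j₂ and m₁=m₂, and (−1)^(j₁+j₂−J) = (−1)^1 = −1 forces ⟨j₁m₁;j₂m₂|JM⟩ = −⟨j₂m₂;j₁m₁|JM⟩ = −⟨j₁m₁;j₂m₂|JM⟩ ⇒ the coefficient vanishes identically
Racah sum check: Σ_k collapses to 0 ⇒ CG = 0

exchange_zero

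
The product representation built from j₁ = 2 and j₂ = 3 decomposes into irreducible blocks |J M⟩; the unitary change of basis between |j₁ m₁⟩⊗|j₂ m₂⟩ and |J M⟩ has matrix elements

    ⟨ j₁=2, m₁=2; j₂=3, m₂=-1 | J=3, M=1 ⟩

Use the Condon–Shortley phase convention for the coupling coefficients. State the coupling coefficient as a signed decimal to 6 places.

j₁+j₂−J=2  J+j₁−j₂=2  J−j₁+j₂=4  j₁+j₂+J+1=9
(j₁±m₁, j₂±m₂, J±M) = (4,0,2,4,4,2)
P² = 512/5
sum k=0..0:
  [0] +1/16 = 1/16
S = 1/16
C² = P²·S² = 2/5 ; C = +0.632456

+√(2/5) = +0.632456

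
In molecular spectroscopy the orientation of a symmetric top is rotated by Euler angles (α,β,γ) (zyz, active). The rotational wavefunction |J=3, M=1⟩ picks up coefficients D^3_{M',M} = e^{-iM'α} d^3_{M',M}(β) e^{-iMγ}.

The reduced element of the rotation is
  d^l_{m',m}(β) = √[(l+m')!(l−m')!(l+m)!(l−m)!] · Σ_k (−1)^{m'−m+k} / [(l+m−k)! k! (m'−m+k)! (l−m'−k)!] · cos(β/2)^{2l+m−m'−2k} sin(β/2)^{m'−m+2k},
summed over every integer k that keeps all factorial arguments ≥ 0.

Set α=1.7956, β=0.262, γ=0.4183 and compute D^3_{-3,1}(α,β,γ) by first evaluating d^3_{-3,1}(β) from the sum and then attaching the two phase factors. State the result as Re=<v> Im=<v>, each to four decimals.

Re=0.0003 Im=-0.0011

D^3_{-3,1}(1.7956,0.2620,0.4183) = e^{-i·-3·1.7956}·d^3_{-3,1}(0.2620)·e^{-i·1·0.4183}. Compute d first:
Half-angle: c=0.991432, s=0.130626. N=√(1·720·24·2)=185.903201
k∈{4} keeps every argument non-negative
  k=4: (−1)^0·185.9032/(48)·0.9914^2·0.1306^4 = +0.001108
d^3_{-3,1}(0.2620) = +0.001108
Phases: e^{-i·(-3)·1.7956}=+0.624437-0.781075i, e^{-i·(1)·0.4183}=+0.913781-0.406208i ⇒ D=+0.000281-0.001072i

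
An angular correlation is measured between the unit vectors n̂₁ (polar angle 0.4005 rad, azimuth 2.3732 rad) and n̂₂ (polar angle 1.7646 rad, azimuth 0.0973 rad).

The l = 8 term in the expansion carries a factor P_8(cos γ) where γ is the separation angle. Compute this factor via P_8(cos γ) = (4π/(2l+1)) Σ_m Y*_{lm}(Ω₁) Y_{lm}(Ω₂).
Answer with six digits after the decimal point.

Term-by-term m-sum for l=8 (normalisation 4π/17 = 0.739198):
  term(m=-8) = +0.000098-0.000073i   from Y*(Ω₁)=+0.000273+0.000037i, Y(Ω₂)=+0.315509-0.311123i
  term(m=-7) = +0.000882+0.000200i   from Y*(Ω₁)=-0.001607-0.002044i, Y(Ω₂)=-0.270253+0.219035i
  term(m=-6) = -0.001070-0.002047i   from Y*(Ω₁)=-0.001578+0.015414i, Y(Ω₂)=-0.124393+0.082175i
  term(m=-5) = +0.008551-0.021167i   from Y*(Ω₁)=+0.050132-0.042257i, Y(Ω₂)=+0.307785-0.162788i
  term(m=-4) = -0.007474+0.002486i   from Y*(Ω₁)=-0.200366-0.013650i, Y(Ω₂)=+0.036286-0.014882i
  term(m=-3) = -0.121825-0.073775i   from Y*(Ω₁)=+0.287395+0.318323i, Y(Ω₂)=-0.318043+0.095566i
  term(m=-2) = -0.000956-0.005903i   from Y*(Ω₁)=+0.018928-0.556306i, Y(Ω₂)=+0.010541-0.002077i
  term(m=-1) = -0.044193+0.051928i   from Y*(Ω₁)=-0.152523+0.147421i, Y(Ω₂)=+0.319934-0.031228i
  term(m=+0) = +0.010969+0.000000i   from Y*(Ω₁)=-0.430751-0.000000i, Y(Ω₂)=-0.025464+0.000000i
  term(m=+1) = -0.044193-0.051928i   from Y*(Ω₁)=+0.152523+0.147421i, Y(Ω₂)=-0.319934-0.031228i
  term(m=+2) = -0.000956+0.005903i   from Y*(Ω₁)=+0.018928+0.556306i, Y(Ω₂)=+0.010541+0.002077i
  term(m=+3) = -0.121825+0.073775i   from Y*(Ω₁)=-0.287395+0.318323i, Y(Ω₂)=+0.318043+0.095566i
  term(m=+4) = -0.007474-0.002486i   from Y*(Ω₁)=-0.200366+0.013650i, Y(Ω₂)=+0.036286+0.014882i
  term(m=+5) = +0.008551+0.021167i   from Y*(Ω₁)=-0.050132-0.042257i, Y(Ω₂)=-0.307785-0.162788i
  term(m=+6) = -0.001070+0.002047i   from Y*(Ω₁)=-0.001578-0.015414i, Y(Ω₂)=-0.124393-0.082175i
  term(m=+7) = +0.000882-0.000200i   from Y*(Ω₁)=+0.001607-0.002044i, Y(Ω₂)=+0.270253+0.219035i
  term(m=+8) = +0.000098+0.000073i   from Y*(Ω₁)=+0.000273-0.000037i, Y(Ω₂)=+0.315509+0.311123i
Accumulated sum -0.321007+0.000000i; after 4π/(2l+1) scaling, -0.237288+0.000000i ⇒ P_8 = -0.237288

-0.237288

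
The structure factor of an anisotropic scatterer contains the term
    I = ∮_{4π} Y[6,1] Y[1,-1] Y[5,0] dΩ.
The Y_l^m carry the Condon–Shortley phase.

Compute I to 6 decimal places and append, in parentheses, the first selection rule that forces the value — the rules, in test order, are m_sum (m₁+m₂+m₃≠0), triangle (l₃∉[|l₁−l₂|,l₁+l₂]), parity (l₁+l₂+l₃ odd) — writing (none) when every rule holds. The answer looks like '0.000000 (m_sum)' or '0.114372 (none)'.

Rules hold: Σm=0, L=12 even, 5≤5≤7.
N = 13·3·11 = 429
Δ = 2!·10!·0!/13! = 1/858
Racah Σ t=1..1: t=1:−1/14400 = -1/14400
⇒ 3j(6 1 5; 0 0 0)² = 6/143, sgn +1
Racah Σ t=0..0: t=0:+1/28800 = 1/28800
⇒ 3j(6 1 5; 1 -1 0)² = 7/286, sgn -1
4πI² = N·(3j₀)²·(3jₘ)² = 63/143
I = -1·√(0.440559/4π) = -0.18723944
No selection rule forces the value: the integral is nonzero (none).

-0.187239 (none)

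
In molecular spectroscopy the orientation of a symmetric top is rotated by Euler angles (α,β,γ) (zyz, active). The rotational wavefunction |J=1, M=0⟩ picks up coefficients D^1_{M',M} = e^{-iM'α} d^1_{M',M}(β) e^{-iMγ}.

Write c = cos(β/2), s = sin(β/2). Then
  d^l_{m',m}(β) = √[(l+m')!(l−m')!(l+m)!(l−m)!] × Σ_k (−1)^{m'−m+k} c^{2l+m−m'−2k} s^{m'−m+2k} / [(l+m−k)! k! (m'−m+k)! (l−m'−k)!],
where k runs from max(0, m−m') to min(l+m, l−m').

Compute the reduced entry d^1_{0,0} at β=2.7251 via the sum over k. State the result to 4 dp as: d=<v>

d=-0.9145

d^1_{0,0}(β=2.7251) via the finite sum:
With c≡cos(β/2)=0.206744 and s≡sin(β/2)=0.978395, N=[1·1·1·1]^{1/2}=1.000000
k: max(0,(0)−(0))=0 … min(1+(0),1−(0))=1
  k=0: (−1)^0·1.0000/(1)·0.2067^2·0.9784^0 = +0.042743
  k=1: (−1)^1·1.0000/(1)·0.2067^0·0.9784^2 = -0.957257
d^1_{0,0}(2.7251) = +0.042743 -0.957257 = -0.914513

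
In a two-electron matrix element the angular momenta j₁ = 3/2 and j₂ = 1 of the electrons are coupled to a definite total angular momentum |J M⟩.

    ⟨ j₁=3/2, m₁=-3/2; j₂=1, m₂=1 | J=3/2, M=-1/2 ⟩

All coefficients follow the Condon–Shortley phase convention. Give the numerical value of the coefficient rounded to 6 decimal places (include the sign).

√[4·1!2!1!/5! · 0!3!2!0!1!2!] = √(8/5)
  +(−1)^1/∏(1,0,2,1,0,0)! = -1/2  (running -1/2)
⟨..|..⟩ = √(8/5)·(-1/2) = -0.632456

-0.632456  (= −√(2/5))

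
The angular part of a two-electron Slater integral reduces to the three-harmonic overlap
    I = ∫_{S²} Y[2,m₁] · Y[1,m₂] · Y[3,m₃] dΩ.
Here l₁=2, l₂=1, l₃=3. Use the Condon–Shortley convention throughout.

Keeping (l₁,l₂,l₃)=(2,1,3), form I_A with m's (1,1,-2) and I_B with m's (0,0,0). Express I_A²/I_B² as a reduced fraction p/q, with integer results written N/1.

10/9

Same 2,1,3: normalisation and zero-m 3j drop out of the ratio.
A: Δ: 0! 4! 2! / 7! → 1/105; sum: t=0:+1/12 = 1/12; 3j²(2 1 3; 1 1 -2) = Δ·Π!·Σ² = 2/21  (sign -1)
B: Δ: 0! 4! 2! / 7! → 1/105; sum: t=0:+1/4 = 1/4; 3j²(2 1 3; 0 0 0) = Δ·Π!·Σ² = 3/35  (sign -1)
I_A²/I_B² = (2/21)/(3/35) = 10/9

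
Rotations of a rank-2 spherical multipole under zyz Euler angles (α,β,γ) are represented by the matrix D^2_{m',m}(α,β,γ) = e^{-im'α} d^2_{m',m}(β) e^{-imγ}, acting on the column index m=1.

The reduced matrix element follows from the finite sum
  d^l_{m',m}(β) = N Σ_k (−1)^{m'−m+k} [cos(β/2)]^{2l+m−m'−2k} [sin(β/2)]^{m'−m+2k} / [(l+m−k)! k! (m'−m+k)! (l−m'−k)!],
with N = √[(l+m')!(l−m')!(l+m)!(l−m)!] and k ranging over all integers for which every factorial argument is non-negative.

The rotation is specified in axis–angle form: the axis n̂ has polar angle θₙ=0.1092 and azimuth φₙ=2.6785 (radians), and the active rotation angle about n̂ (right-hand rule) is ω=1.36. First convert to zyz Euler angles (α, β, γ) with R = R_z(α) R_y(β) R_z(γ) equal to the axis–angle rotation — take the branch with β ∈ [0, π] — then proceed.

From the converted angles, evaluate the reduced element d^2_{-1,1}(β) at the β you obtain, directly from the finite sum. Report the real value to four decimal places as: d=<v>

Axis–angle → zyz. n̂ = (sinθₙcosφₙ, sinθₙsinφₙ, cosθₙ) = (-0.097504, +0.048685, +0.994044), ω = 1.3600.
R = I cosω + sinω [n̂]ₓ + (1−cosω) n̂n̂ᵀ gives
  R = [+0.216757, -0.975794, -0.029037; +0.968286, +0.211113, +0.133615; -0.124250, -0.057078, +0.990608]
β = atan2(√(R₁₃²+R₂₃²), R₃₃) = 0.137163; α = atan2(R₂₃, R₁₃) mod 2π = 1.784785; γ = atan2(R₃₂, −R₃₁) mod 2π = 5.852562
d^2_{-1,1}(β=0.1372) via the finite sum:
With c≡cos(β/2)=0.997649 and s≡sin(β/2)=0.068528, N=[1·6·6·1]^{1/2}=6.000000
k∈{2,3} keeps every argument non-negative
  k=2: (−1)^0·6.0000/(2)·0.9976^2·0.0685^2 = +0.014022
  k=3: (−1)^1·6.0000/(6)·0.9976^0·0.0685^4 = -0.000022
d^2_{-1,1}(0.1372) = +0.014022 -0.000022 = +0.014000

d=0.0140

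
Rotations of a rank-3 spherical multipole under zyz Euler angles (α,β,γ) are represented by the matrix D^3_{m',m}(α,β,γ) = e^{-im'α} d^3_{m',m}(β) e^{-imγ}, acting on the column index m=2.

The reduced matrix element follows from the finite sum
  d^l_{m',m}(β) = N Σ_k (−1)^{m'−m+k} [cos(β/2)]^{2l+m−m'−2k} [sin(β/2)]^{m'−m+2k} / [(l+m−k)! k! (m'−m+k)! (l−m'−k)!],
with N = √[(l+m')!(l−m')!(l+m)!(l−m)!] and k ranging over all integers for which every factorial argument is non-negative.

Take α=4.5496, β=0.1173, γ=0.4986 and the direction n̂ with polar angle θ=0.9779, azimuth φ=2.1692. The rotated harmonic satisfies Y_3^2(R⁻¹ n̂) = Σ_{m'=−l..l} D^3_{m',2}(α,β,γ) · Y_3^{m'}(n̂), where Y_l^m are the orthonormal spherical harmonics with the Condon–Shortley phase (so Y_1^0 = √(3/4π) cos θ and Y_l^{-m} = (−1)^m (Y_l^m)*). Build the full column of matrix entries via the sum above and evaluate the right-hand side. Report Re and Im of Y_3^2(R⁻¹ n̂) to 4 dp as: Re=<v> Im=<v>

Need the full column D^3_{m',2} for m'=−3..3 at α=4.5496, β=0.1173, γ=0.4986.
cos(β/2)=0.998281, sin(β/2)=0.058616
d^3_{-3,2}: single k=5 term ⇒ +0.000002;  D = +0.000002+0.000000i
d^3_{-2,2}: k∈[4..5] ⇒ +0.000059 -0.000000 = +0.000059;  D = -0.000014+0.000057i
d^3_{-1,2}: k∈[3..4] ⇒ +0.001267 -0.000002 = +0.001265;  D = -0.001160-0.000505i
d^3_{0,2}: k∈[2..3] ⇒ +0.018690 -0.000064 = +0.018626;  D = +0.010107-0.015645i
d^3_{1,2}: k∈[1..2] ⇒ +0.183773 -0.001267 = +0.182506;  D = +0.135219+0.122574i
d^3_{2,2}: k∈[0..1] ⇒ +0.989728 -0.017062 = +0.972666;  D = -0.761416+0.605248i
d^3_{3,2}: single k=0 term ⇒ -0.142350;  D = +0.069347+0.124316i
Y_3^{m'}(θ=0.9779,φ=2.1692) and Σ D·Y over m':
  (+0.0000+0.0000i)·(+0.2320-0.0530i)  (-0.0000+0.0001i)·(-0.1435+0.3656i)  (-0.0012-0.0005i)·(-0.0847-0.1243i)  (+0.0101-0.0156i)·(-0.3000+0.0000i)  (+0.1352+0.1226i)·(+0.0847-0.1243i)  (-0.7614+0.6052i)·(-0.1435-0.3656i)  (+0.0693+0.1243i)·(-0.2320-0.0530i)
Y_3^2(R⁻¹ n̂) = +0.344701+0.157470i

Re=0.3447 Im=0.1575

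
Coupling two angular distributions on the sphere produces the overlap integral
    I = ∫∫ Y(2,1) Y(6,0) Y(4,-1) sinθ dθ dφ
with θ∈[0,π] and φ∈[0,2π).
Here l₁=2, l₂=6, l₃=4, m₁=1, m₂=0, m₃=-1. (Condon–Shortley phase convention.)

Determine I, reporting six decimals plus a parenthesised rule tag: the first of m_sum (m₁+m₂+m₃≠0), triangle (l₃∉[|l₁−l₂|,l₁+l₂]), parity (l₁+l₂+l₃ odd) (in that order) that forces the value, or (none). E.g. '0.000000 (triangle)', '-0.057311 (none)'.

m-sum 0 ✓  L=12 even ✓  4≤4≤8 ✓
Π(2lᵢ+1) = 5×13×9 = 585
triangle coeff Δ(2,6,4) = 1/6435
Σ_t [2,2]: t=2:+1/2304 = 1/2304
(3j)²=5/143 [(2 6 4; 0 0 0)], sign=+1
Σ_t [1,1]: t=1:−1/4320 = -1/4320
(3j)²=8/429 [(2 6 4; 1 0 -1)], sign=+1
⇒ 4πI² = 600/1573
I = (+1)√(600/1573/(4π)) = 0.17422334
No selection rule forces the value: the integral is nonzero (none).

0.174223 (none)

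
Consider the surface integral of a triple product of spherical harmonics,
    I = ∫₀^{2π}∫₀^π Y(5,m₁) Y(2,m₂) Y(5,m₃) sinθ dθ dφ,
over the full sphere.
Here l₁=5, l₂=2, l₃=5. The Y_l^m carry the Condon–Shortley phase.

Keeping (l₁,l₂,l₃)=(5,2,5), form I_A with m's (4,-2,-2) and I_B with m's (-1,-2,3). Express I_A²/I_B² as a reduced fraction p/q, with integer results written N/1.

9/14

Same 5,2,5: normalisation and zero-m 3j drop out of the ratio.
A: Δ: 2! 8! 2! / 13! → 1/38610; sum: t=0:+1/20160 = 1/20160; 3j²(5 2 5; 4 -2 -2) = Δ·Π!·Σ² = 12/715  (sign -1)
B: Δ: 2! 8! 2! / 13! → 1/38610; sum: t=0:+1/5760 = 1/5760; 3j²(5 2 5; -1 -2 3) = Δ·Π!·Σ² = 56/2145  (sign +1)
I_A²/I_B² = (12/715)/(56/2145) = 9/14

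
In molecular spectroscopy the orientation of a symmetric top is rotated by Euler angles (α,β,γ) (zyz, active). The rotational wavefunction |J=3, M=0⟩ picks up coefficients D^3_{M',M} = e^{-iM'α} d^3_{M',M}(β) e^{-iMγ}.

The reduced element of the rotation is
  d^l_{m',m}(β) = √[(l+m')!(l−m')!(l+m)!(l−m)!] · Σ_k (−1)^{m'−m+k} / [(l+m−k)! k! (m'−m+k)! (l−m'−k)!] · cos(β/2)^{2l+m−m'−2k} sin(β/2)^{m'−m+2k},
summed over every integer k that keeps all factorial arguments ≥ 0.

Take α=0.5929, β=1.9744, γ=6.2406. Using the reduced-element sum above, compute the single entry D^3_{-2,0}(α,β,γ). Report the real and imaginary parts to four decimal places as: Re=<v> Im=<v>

First d^3_{-2,0}(β=1.9744), then the phase factors e^{-i(-2)α} and e^{-i(0)γ}:
c=cos(1.974400/2)=0.551029, s=sin(1.974400/2)=0.834486; N=√[1·120·6·6]=65.726707
k∈{2,3} keeps every argument non-negative
  k=2: (−1)^0·65.7267/(12)·0.5510^4·0.8345^2 = +0.351638
  k=3: (−1)^1·65.7267/(12)·0.5510^2·0.8345^4 = -0.806466
d^3_{-2,0}(1.9744) = +0.351638 -0.806466 = -0.454828
D = (+0.375556+0.926800i)·(-0.454828)·(+1.000000+0.000000i) = -0.170813-0.421534i

Re=-0.1708 Im=-0.4215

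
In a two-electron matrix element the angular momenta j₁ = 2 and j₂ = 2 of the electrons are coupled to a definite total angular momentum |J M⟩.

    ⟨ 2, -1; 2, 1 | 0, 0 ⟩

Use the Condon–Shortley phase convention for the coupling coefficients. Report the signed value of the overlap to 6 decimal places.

-0.447214

j₁+j₂−J=4  J+j₁−j₂=0  J−j₁+j₂=0  j₁+j₂+J+1=5
(j₁±m₁, j₂±m₂, J±M) = (1,3,3,1,0,0)
P² = 36/5
sum k=3..3:
  [3] −1/6 = -1/6
S = -1/6
C² = P²·S² = 1/5 ; C = -0.447214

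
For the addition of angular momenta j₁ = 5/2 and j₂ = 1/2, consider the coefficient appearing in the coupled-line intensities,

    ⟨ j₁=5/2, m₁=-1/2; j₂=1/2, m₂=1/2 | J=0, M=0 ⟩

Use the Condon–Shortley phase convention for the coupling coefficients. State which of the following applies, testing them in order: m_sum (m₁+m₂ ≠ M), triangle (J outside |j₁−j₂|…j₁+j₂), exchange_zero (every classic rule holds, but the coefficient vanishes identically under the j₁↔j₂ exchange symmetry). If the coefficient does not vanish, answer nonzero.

triangle

m-sum: m₁+m₂ = -1/2+1/2 = 0, M = 0  ✓
triangle: need |j₁−j₂| ≤ J ≤ j₁+j₂, i.e. J ∈ [2, 3]; J = 0 is outside ✗ ⇒ coefficient is 0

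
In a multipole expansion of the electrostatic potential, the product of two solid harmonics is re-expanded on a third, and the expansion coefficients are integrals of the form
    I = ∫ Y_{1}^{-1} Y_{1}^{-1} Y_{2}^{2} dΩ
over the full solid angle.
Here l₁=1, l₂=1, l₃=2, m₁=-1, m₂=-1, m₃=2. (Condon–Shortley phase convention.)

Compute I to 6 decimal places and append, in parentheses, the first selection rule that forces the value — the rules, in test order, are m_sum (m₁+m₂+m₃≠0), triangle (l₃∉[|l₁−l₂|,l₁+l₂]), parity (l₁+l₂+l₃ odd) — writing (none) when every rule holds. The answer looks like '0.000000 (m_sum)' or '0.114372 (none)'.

0.309019 (none)

Checks pass: Σm=0; 4 even; l₃=2∈[0,2].
(2·1+1)(2·1+1)(2·2+1) = 45
Δ: 0! 2! 2! / 5! → 1/30
sum: t=0:+1/1 = 1/1
3j²(1 1 2; 0 0 0) = Δ·Π!·Σ² = 2/15  (sign +1)
sum: t=0:+1/4 = 1/4
3j²(1 1 2; -1 -1 2) = Δ·Π!·Σ² = 1/5  (sign +1)
combine: 4πI² = 45·2/15·1/5 = 6/5
take √, sign +1: I = 0.30901936
No selection rule forces the value: the integral is nonzero (none).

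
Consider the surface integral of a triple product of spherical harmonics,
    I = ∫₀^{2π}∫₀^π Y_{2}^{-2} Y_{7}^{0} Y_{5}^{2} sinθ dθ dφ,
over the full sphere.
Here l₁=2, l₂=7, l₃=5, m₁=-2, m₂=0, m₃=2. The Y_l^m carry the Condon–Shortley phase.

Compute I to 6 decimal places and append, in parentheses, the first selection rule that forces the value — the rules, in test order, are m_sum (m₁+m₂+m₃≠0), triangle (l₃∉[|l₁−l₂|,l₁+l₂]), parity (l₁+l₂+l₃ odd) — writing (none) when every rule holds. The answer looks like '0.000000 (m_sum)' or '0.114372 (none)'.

0.067042 (none)

m-sum 0 ✓  L=14 even ✓  5≤5≤9 ✓
Π(2lᵢ+1) = 5×15×11 = 825
triangle coeff Δ(2,7,5) = 1/15015
Σ_t [2,2]: t=2:+1/57600 = 1/57600
(3j)²=21/715 [(2 7 5; 0 0 0)], sign=-1
Σ_t [4,4]: t=4:+1/725760 = 1/725760
(3j)²=1/429 [(2 7 5; -2 0 2)], sign=-1
⇒ 4πI² = 105/1859
I = (+1)√(105/1859/(4π)) = 0.06704247
No selection rule forces the value: the integral is nonzero (none).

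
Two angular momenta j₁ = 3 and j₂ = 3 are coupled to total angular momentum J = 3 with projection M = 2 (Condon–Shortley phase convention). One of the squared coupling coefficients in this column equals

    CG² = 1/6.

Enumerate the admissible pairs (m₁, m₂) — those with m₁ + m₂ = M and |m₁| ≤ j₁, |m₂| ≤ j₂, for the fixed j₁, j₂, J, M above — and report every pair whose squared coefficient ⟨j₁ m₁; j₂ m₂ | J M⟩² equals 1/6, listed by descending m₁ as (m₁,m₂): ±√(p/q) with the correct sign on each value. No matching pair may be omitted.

Admissible pairs with m₁+m₂ = M = 2: (-1,3), (0,2), (1,1), (2,0), (3,-1)
  (m₁,m₂)=(3,-1): CG² = 1/3, CG = +√(1/3)
  (m₁,m₂)=(2,0): CG² = 1/6, CG = −√(1/6)   ← matches the target
  (m₁,m₂)=(1,1): CG² = 0/1, CG = 0
  (m₁,m₂)=(0,2): CG² = 1/6, CG = +√(1/6)   ← matches the target
  (m₁,m₂)=(-1,3): CG² = 1/3, CG = −√(1/3)
Pairs with CG² = 1/6: (2,0): −√(1/6); (0,2): +√(1/6)

(2,0): −√(1/6); (0,2): +√(1/6)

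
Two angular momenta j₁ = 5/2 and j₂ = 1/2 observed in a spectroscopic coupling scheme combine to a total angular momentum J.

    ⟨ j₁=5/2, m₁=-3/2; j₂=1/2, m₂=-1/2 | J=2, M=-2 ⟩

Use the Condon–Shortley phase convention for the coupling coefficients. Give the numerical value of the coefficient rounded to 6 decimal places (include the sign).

+√(1/6) ≈ +0.408248

j₁+j₂−J=1  J+j₁−j₂=4  J−j₁+j₂=0  j₁+j₂+J+1=6
(j₁±m₁, j₂±m₂, J±M) = (1,4,0,1,0,4)
P² = 96
sum k=0..0:
  [0] +1/24 = 1/24
S = 1/24
C² = P²·S² = 1/6 ; C = +0.408248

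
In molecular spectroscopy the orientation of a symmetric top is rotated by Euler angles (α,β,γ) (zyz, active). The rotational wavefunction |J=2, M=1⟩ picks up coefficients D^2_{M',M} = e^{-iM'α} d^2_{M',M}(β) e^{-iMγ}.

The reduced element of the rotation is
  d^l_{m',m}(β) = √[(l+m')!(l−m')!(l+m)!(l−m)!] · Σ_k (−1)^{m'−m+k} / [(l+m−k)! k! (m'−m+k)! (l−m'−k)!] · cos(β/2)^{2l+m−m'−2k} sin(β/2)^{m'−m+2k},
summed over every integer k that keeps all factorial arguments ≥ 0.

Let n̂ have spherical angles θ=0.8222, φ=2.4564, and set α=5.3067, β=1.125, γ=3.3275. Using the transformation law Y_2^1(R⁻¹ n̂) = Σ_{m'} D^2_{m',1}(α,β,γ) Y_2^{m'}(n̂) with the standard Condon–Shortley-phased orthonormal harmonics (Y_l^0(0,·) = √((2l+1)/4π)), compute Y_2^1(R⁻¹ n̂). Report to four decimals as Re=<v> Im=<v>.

Need the full column D^2_{m',1} for m'=−2..2 at α=5.3067, β=1.1250, γ=3.3275.
cos(β/2)=0.845924, sin(β/2)=0.533303
d^2_{-2,1}: single k=3 term ⇒ +0.256615;  D = +0.138063+0.216310i
d^2_{-1,1}: k∈[2..3] ⇒ +0.610565 -0.080890 = +0.529675;  D = -0.210358+0.486112i
d^2_{0,1}: k∈[1..2] ⇒ +0.790759 -0.314289 = +0.476471;  D = -0.468260+0.088070i
d^2_{1,1}: k∈[0..1] ⇒ +0.512067 -0.610565 = -0.098499;  D = +0.069287+0.070009i
d^2_{2,1}: single k=0 term ⇒ -0.645652;  D = -0.125908+0.633256i
Y_2^{m'}(θ=0.8222,φ=2.4564) and Σ D·Y over m':
  (+0.1381+0.2163i)·(+0.0413+0.2032i)  (-0.2104+0.4861i)·(-0.2983-0.2438i)  (-0.4683+0.0881i)·(+0.1229+0.0000i)  (+0.0693+0.0700i)·(+0.2983-0.2438i)  (-0.1259+0.6333i)·(+0.0413-0.2032i)
Y_2^1(R⁻¹ n̂) = +0.246654+0.009801i

Re=0.2467 Im=0.0098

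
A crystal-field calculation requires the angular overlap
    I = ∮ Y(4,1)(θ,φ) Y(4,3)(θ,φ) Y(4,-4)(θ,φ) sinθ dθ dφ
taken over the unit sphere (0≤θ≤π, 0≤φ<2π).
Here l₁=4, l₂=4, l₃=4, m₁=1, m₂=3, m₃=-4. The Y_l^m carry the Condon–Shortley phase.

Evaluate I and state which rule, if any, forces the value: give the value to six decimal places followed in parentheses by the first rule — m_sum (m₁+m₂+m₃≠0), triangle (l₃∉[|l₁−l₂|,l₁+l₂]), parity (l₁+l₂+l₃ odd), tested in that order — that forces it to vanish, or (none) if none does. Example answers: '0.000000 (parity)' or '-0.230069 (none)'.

Checks pass: Σm=0; 12 even; l₃=4∈[0,8].
(2·4+1)(2·4+1)(2·4+1) = 729
Δ: 4! 4! 4! / 13! → 1/450450
sum: t=0:+1/13824 t=1:−1/216 t=2:+1/64 t=3:−1/216 t=4:+1/13824 = 5/768
3j²(4 4 4; 0 0 0) = Δ·Π!·Σ² = 18/1001  (sign +1)
sum: t=3:−1/3456 = -1/3456
3j²(4 4 4; 1 3 -4) = Δ·Π!·Σ² = 35/1287  (sign -1)
combine: 4πI² = 729·18/1001·35/1287 = 7290/20449
take √, sign -1: I = -0.16843130
No selection rule forces the value: the integral is nonzero (none).

-0.168431 (none)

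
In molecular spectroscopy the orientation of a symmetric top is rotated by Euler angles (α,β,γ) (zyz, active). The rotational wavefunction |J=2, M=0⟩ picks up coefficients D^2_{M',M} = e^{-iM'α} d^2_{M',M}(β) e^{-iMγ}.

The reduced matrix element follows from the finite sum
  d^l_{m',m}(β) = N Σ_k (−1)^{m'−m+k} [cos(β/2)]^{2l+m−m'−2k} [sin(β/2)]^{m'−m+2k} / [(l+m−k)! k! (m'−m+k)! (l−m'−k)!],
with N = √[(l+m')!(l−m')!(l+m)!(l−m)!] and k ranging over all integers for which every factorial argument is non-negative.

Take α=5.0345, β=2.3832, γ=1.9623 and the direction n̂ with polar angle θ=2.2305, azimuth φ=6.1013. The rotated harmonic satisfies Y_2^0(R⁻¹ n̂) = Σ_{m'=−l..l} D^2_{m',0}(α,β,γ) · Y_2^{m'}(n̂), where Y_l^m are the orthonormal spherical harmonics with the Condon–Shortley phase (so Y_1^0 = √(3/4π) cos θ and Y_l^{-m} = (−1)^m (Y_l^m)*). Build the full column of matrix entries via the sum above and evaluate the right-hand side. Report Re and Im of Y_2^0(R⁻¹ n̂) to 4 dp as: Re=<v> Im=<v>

Need the full column D^2_{m',0} for m'=−2..2 at α=5.0345, β=2.3832, γ=1.9623.
cos(β/2)=0.370174, sin(β/2)=0.928962
d^2_{-2,0}: single k=2 term ⇒ +0.289657;  D = -0.231600-0.173961i
d^2_{-1,0}: k∈[1..2] ⇒ +0.115423 -0.726902 = -0.611479;  D = -0.193576+0.580031i
d^2_{0,0}: k∈[0..2] ⇒ +0.018777 -0.473008 +0.744719 = +0.290489;  D = +0.290489+0.000000i
d^2_{1,0}: k∈[0..1] ⇒ -0.115423 +0.726902 = +0.611479;  D = +0.193576+0.580031i
d^2_{2,0}: single k=0 term ⇒ +0.289657;  D = -0.231600+0.173961i
Y_2^{m'}(θ=2.2305,φ=6.1013) and Σ D·Y over m':
  (-0.2316-0.1740i)·(+0.2254+0.0858i)  (-0.1936+0.5800i)·(-0.3680-0.0677i)  (+0.2905+0.0000i)·(+0.0400+0.0000i)  (+0.1936+0.5800i)·(+0.3680-0.0677i)  (-0.2316+0.1740i)·(+0.2254-0.0858i)
Y_2^0(R⁻¹ n̂) = +0.158039+0.000000i

Re=0.1580 Im=0.0000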